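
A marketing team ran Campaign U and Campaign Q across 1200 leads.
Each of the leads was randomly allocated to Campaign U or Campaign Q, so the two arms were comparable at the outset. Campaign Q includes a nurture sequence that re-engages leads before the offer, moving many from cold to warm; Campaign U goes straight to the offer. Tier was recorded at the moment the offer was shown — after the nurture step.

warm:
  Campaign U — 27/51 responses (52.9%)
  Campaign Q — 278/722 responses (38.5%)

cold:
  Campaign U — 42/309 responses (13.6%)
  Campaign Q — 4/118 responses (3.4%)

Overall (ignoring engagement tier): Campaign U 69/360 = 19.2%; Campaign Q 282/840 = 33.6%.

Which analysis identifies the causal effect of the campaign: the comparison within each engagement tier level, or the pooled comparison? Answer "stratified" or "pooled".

pooled

Engagement tier lies on the pathway campaign → engagement tier → outcome, so adjusting for it blocks the indirect effect. For the total causal effect of campaign, use the unadjusted pooled rates.
Pooled: Campaign U 19.2% vs Campaign Q 33.6%; Campaign Q is higher overall.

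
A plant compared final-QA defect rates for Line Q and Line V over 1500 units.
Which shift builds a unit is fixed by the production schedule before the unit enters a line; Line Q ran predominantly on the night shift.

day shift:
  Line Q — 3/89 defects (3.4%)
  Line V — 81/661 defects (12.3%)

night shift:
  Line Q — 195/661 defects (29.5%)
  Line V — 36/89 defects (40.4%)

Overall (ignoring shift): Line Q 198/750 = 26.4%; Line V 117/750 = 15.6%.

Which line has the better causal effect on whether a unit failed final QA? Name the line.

Within every shift level Line Q has the lower rate, yet pooled Line V does — Simpson's reversal.
The imbalance in shift arose from how units were allocated, not from anything the line did; and shift independently affects the outcome. The pooled gap is confounded — condition on shift.
Within each level — day shift: 3.4% vs 12.3%; night shift: 29.5% vs 40.4% — Line Q is lower every time.

Line Q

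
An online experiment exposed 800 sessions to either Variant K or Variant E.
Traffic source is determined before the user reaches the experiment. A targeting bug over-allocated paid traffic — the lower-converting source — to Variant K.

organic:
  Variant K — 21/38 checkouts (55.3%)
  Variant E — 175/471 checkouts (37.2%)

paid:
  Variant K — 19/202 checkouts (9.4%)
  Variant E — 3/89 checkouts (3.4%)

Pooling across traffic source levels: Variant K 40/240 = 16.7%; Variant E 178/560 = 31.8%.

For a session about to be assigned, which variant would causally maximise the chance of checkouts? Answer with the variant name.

Variant K

Variant K is higher inside every traffic source stratum but Variant E is higher in aggregate. Whether to stratify depends on how traffic source relates to the variant.
Since traffic source is a pre-existing factor (not a product of the variant) and it affects the outcome on its own, it is a confounder. The stratified rates, not the pooled rate, identify the causal effect.
Within each level — organic: 55.3% vs 37.2%; paid: 9.4% vs 3.4% — Variant K is higher every time.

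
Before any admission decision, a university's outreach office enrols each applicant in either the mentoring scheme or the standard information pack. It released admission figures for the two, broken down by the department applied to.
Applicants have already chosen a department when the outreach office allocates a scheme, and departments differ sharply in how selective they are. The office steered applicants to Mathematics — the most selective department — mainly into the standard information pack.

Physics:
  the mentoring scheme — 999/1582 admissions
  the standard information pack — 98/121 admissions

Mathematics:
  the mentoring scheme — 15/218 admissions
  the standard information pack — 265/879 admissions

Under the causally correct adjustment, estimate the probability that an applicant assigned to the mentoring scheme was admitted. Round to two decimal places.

0.41

Department satisfies the back-door criterion: it is not a descendant of the outreach scheme, and it blocks the spurious path from outreach scheme to outcome. Adjusting for it (i.e., using the within-department rates) gives the causal effect.
Standardising the mentoring scheme to the population department mix: 0.608·999/1582 + 0.392·15/218 = 0.411.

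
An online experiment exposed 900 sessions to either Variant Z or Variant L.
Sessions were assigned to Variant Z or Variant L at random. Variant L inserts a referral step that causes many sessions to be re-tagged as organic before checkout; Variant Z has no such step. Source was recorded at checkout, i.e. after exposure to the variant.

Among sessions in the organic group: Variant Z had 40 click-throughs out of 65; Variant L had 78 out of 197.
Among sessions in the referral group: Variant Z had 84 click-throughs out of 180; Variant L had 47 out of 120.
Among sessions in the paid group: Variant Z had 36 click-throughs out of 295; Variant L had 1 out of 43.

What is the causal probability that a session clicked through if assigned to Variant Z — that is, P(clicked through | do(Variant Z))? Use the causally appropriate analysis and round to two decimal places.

Variant Z is higher inside every traffic source stratum but Variant L is higher in aggregate. Whether to stratify depends on how traffic source relates to the variant.
Because the variant influences traffic source, traffic source is a post-treatment mediator, not a confounder. Stratifying on it would bias the estimate; the causal effect is the crude pooled difference.
So P(outcome | do(Variant Z)) is just the pooled rate for Variant Z: 160/540 = 0.296.

0.30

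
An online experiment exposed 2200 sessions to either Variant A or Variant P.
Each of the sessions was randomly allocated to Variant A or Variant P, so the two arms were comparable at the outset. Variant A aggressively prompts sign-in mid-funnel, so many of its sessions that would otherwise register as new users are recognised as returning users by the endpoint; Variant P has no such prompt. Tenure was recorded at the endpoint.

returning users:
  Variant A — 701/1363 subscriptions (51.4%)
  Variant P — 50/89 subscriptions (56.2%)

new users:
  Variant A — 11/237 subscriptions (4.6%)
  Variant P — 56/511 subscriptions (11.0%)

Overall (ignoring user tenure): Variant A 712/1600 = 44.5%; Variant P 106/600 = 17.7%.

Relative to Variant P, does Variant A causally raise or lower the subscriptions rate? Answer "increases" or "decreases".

Within every user tenure level Variant P has the higher rate, yet pooled Variant A does — Simpson's reversal.
Because the variant influences user tenure, user tenure is a post-treatment mediator, not a confounder. Stratifying on it would bias the estimate; the causal effect is the crude pooled difference.
Pooled: Variant A 44.5% vs Variant P 17.7%; Variant A is higher overall.

increases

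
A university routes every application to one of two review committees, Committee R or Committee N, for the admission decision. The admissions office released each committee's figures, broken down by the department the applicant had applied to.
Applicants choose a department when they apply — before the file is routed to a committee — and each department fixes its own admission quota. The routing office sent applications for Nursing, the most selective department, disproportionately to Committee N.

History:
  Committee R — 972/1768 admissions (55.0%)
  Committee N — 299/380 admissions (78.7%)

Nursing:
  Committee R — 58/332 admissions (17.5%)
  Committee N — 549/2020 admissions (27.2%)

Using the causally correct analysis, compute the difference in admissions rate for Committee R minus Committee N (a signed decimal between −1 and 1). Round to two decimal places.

-0.16

Nothing the review committee does changes department; the imbalance is an allocation artefact. With department also predicting the outcome, the pooled figure is confounded, and the within-stratum comparison is the causal one.
Adjusting over the population distribution of department: 0.477·(0.550−0.787) + 0.523·(0.175−0.272) = -0.164.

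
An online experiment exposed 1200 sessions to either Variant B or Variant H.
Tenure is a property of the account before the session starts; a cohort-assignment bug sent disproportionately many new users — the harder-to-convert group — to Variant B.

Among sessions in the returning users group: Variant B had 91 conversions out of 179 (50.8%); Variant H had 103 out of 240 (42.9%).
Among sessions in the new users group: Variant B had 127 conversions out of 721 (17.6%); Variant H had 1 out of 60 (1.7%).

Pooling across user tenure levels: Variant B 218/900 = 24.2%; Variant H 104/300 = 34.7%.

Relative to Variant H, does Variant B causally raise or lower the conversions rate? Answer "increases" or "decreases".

increases

The imbalance in user tenure arose from how sessions were allocated, not from anything the variant did; and user tenure independently affects the outcome. The pooled gap is confounded — condition on user tenure.
Within each level — returning users: 50.8% vs 42.9%; new users: 17.6% vs 1.7% — Variant B is higher every time.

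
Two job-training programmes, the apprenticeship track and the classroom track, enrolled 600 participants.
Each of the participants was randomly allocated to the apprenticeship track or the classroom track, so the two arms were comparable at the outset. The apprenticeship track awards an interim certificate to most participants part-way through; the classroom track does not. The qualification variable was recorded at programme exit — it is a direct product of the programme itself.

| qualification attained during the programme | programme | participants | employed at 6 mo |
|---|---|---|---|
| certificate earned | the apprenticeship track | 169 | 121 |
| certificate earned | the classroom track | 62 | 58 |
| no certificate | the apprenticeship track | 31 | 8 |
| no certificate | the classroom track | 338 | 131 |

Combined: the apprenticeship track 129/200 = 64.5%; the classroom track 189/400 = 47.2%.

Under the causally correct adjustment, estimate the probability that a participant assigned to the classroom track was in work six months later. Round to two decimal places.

0.47

Qualification attained during the programme is downstream of the programme. One should not condition on a consequence of treatment, so the overall rates are the right comparison.
So P(outcome | do(the classroom track)) is just the pooled rate for the classroom track: 189/400 = 0.472.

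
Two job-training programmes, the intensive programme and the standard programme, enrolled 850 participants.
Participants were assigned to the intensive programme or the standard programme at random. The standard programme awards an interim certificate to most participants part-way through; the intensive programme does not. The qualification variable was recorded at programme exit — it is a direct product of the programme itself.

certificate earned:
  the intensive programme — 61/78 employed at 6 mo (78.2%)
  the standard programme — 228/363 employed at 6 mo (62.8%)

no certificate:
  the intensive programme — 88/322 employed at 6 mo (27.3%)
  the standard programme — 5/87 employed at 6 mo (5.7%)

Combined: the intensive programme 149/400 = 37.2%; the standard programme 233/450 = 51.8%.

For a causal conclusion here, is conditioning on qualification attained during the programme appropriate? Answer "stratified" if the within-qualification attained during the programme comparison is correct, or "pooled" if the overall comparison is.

pooled

The qualification attained during the programme-specific comparison favours the intensive programme throughout, but the pooled figures favour the standard programme. The question is whether to condition on qualification attained during the programme.
Qualification attained during the programme lies on the pathway programme → qualification attained during the programme → outcome, so adjusting for it blocks the indirect effect. For the total causal effect of programme, use the unadjusted pooled rates.
Pooled: the intensive programme 37.2% vs the standard programme 51.8%; the standard programme is higher overall.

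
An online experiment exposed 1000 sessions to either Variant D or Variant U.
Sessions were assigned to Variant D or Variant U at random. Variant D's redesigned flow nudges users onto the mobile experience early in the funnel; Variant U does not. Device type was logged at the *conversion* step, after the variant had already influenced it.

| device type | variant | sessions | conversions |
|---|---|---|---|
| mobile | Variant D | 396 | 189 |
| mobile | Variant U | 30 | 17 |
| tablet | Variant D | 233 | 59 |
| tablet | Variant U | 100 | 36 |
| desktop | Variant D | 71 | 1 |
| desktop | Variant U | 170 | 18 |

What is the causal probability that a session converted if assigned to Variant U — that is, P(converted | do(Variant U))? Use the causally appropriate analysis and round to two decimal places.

0.24

Device type here is a post-treatment variable shaped by the variant; conditioning on it would introduce bias rather than remove it. The overall comparison is the causal one.
So P(outcome | do(Variant U)) is just the pooled rate for Variant U: 71/300 = 0.237.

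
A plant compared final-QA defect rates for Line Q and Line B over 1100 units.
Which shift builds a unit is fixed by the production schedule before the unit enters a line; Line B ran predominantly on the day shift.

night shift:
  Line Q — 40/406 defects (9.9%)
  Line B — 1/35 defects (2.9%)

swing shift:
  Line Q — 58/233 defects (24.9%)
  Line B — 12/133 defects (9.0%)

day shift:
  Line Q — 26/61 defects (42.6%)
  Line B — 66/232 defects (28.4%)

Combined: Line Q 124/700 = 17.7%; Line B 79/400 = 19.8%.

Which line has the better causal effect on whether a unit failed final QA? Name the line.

Here shift is a common cause — it drives both which line a case falls under and the outcome. The crude comparison mixes populations; the stratum-specific rates are the causally relevant ones.
Within each level — night shift: 9.9% vs 2.9%; swing shift: 24.9% vs 9.0%; day shift: 42.6% vs 28.4% — Line B is lower every time.

Line B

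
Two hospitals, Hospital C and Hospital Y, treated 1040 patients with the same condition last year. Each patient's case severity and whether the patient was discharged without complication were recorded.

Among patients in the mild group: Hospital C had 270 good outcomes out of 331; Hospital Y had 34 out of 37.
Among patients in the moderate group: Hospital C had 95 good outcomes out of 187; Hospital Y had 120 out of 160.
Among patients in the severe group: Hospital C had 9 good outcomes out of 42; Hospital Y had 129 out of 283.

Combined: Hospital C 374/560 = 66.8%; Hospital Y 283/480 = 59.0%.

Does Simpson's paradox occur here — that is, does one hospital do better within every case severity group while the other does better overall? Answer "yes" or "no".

yes

Within each case severity level (mild 81.6% vs 91.9%; moderate 50.8% vs 75.0%; severe 21.4% vs 45.6%), Hospital Y has the higher rate every time. Pooled: 66.8% vs 59.0% — Hospital C has the higher rate overall. The two comparisons disagree.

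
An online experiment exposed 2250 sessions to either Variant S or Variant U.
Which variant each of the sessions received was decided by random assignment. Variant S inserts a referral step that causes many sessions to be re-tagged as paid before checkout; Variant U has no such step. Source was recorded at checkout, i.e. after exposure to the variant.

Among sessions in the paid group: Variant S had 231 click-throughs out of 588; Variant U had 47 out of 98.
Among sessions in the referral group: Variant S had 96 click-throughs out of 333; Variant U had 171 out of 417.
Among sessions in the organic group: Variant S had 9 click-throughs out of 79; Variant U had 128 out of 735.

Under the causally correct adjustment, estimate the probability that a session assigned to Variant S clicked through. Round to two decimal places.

Traffic source is downstream of the variant. One should not condition on a consequence of treatment, so the overall rates are the right comparison.
So P(outcome | do(Variant S)) is just the pooled rate for Variant S: 336/1000 = 0.336.

0.34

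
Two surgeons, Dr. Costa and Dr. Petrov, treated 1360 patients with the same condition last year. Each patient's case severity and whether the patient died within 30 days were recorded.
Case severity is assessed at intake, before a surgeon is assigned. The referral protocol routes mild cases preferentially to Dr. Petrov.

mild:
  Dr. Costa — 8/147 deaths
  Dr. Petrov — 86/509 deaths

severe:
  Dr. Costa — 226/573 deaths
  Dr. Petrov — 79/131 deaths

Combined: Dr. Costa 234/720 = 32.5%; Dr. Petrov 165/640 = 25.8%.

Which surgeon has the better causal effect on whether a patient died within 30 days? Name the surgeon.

The imbalance in case severity arose from how patients were allocated, not from anything the surgeon did; and case severity independently affects the outcome. The pooled gap is confounded — condition on case severity.
Within each level — mild: 5.4% vs 16.9%; severe: 39.4% vs 60.3% — Dr. Costa is lower every time.

Dr. Costa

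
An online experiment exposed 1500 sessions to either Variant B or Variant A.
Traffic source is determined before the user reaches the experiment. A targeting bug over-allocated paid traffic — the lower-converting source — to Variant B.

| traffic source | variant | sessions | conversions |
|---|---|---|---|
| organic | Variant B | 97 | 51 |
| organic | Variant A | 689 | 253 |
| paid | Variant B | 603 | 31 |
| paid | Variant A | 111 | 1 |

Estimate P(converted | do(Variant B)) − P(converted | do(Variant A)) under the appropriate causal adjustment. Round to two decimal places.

+0.10

Within every traffic source level Variant B has the higher rate, yet pooled Variant A does — Simpson's reversal.
Traffic source differs across variants for reasons unrelated to any effect of the variant itself, and it separately predicts the outcome — a classic confounder. We must compare within traffic source levels.
Adjusting over the population distribution of traffic source: 0.524·(0.526−0.367) + 0.476·(0.051−0.009) = +0.103.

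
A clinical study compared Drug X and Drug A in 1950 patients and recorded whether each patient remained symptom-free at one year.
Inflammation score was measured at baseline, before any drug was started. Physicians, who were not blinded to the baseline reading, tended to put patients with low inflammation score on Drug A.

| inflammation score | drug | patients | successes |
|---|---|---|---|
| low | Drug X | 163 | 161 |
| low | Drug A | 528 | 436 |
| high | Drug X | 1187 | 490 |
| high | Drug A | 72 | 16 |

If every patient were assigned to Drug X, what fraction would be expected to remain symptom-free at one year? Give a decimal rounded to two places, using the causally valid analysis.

0.62

Inflammation score satisfies the back-door criterion: it is not a descendant of the drug, and it blocks the spurious path from drug to outcome. Adjusting for it (i.e., using the within-inflammation score rates) gives the causal effect.
Standardising Drug X to the population inflammation score mix: 0.354·161/163 + 0.646·490/1187 = 0.617.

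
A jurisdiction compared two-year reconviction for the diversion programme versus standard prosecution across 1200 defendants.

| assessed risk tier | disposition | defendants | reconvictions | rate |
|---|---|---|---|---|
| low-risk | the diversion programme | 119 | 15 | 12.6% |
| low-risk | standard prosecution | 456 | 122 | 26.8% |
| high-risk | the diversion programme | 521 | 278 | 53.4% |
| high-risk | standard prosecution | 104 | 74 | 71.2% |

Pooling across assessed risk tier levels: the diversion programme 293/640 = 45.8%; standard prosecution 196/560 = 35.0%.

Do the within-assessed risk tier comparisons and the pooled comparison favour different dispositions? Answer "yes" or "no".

yes

Within each assessed risk tier level (low-risk 12.6% vs 26.8%; high-risk 53.4% vs 71.2%), the diversion programme has the lower rate every time. Pooled: 45.8% vs 35.0% — standard prosecution has the lower rate overall. The two comparisons disagree.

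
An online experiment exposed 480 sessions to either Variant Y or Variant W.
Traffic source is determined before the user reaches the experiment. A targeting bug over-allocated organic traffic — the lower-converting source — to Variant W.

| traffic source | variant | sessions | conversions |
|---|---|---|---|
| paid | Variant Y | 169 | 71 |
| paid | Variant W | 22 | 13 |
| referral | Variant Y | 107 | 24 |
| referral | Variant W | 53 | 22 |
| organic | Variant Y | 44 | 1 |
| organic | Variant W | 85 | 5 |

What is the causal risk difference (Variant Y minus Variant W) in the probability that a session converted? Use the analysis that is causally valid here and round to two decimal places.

Traffic source satisfies the back-door criterion: it is not a descendant of the variant, and it blocks the spurious path from variant to outcome. Adjusting for it (i.e., using the within-traffic source rates) gives the causal effect.
Adjusting over the population distribution of traffic source: 0.398·(0.420−0.591) + 0.333·(0.224−0.415) + 0.269·(0.023−0.059) = -0.141.

-0.14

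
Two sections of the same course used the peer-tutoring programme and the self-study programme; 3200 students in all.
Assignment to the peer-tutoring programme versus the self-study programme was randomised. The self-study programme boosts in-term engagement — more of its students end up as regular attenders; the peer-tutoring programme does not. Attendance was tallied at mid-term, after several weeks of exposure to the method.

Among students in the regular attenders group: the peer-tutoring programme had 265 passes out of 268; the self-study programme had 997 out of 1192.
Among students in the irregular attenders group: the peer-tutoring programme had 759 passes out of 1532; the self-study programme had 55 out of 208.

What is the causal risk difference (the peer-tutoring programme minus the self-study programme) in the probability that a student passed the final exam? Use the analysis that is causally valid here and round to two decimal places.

Mid-term attendance is recorded after the teaching method and is itself shifted by it — it sits on the causal path from teaching method to outcome. Conditioning on a mediator would strip out part of the effect we want; the pooled comparison gives the total causal effect.
The causal difference is the pooled difference: 0.569 − 0.751 = -0.183.

-0.18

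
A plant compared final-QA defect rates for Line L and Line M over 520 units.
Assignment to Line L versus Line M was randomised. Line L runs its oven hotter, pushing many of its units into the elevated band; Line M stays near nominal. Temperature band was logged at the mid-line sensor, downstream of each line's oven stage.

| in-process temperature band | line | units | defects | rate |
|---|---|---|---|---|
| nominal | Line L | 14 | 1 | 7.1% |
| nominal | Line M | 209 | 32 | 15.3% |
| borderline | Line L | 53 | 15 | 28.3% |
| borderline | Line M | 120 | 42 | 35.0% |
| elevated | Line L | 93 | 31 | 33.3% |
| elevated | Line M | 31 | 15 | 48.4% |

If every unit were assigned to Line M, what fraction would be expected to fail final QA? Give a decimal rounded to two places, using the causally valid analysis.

0.25

The in-process temperature band-specific comparison favours Line L throughout, but the pooled figures favour Line M. The question is whether to condition on in-process temperature band.
The distribution of in-process temperature band is itself part of what the line does — it is an intermediate outcome. Holding it fixed would remove that part of the effect; the total effect is the pooled difference.
So P(outcome | do(Line M)) is just the pooled rate for Line M: 89/360 = 0.247.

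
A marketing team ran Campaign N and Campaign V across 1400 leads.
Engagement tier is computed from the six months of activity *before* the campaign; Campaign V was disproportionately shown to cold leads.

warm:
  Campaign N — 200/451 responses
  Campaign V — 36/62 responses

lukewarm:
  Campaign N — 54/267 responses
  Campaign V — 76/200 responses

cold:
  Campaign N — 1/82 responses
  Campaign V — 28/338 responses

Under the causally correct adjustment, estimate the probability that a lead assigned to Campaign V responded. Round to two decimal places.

Here engagement tier is a common cause — it drives both which campaign a case falls under and the outcome. The crude comparison mixes populations; the stratum-specific rates are the causally relevant ones.
Standardising Campaign V to the population engagement tier mix: 0.366·36/62 + 0.334·76/200 + 0.300·28/338 = 0.364.

0.36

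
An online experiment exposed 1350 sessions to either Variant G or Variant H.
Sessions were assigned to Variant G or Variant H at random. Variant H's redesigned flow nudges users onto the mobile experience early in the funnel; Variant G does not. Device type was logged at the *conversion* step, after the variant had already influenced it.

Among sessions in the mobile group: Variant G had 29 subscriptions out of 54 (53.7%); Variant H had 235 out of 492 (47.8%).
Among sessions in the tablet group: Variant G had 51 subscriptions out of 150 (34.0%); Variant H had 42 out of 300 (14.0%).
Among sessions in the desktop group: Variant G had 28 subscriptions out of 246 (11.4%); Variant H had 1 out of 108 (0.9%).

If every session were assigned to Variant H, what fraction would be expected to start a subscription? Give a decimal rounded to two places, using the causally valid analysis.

The device type-specific comparison favours Variant G throughout, but the pooled figures favour Variant H. The question is whether to condition on device type.
Device type lies on the pathway variant → device type → outcome, so adjusting for it blocks the indirect effect. For the total causal effect of variant, use the unadjusted pooled rates.
So P(outcome | do(Variant H)) is just the pooled rate for Variant H: 278/900 = 0.309.

0.31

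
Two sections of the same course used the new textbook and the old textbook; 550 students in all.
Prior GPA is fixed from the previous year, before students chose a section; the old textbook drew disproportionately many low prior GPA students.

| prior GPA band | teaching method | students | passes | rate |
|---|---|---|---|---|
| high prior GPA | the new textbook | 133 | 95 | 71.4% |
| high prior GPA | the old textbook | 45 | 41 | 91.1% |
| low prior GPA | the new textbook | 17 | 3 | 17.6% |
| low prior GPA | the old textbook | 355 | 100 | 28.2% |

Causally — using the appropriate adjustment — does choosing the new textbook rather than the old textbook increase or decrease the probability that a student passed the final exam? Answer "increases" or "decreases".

Prior GPA band satisfies the back-door criterion: it is not a descendant of the teaching method, and it blocks the spurious path from teaching method to outcome. Adjusting for it (i.e., using the within-prior GPA band rates) gives the causal effect.
Within each level — high prior GPA: 71.4% vs 91.1%; low prior GPA: 17.6% vs 28.2% — the old textbook is higher every time.

decreases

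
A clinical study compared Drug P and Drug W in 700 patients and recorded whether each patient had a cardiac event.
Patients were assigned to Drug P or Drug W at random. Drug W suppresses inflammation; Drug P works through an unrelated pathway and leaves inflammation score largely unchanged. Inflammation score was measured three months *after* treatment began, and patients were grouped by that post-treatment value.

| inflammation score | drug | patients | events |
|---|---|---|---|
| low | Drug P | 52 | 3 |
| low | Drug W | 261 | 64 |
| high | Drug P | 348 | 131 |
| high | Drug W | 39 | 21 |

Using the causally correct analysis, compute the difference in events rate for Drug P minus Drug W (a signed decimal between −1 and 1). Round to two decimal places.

+0.05

Inflammation score is downstream of the drug. One should not condition on a consequence of treatment, so the overall rates are the right comparison.
The causal difference is the pooled difference: 0.335 − 0.283 = +0.052.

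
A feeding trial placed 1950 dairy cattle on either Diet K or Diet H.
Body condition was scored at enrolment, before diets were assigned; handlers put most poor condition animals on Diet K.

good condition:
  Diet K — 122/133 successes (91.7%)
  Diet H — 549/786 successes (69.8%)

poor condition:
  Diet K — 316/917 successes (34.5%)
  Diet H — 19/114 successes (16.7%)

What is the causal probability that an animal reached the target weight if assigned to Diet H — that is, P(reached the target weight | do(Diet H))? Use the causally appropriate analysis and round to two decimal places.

The imbalance in starting body condition arose from how dairy cattle were allocated, not from anything the diet did; and starting body condition independently affects the outcome. The pooled gap is confounded — condition on starting body condition.
Standardising Diet H to the population starting body condition mix: 0.471·549/786 + 0.529·19/114 = 0.417.

0.42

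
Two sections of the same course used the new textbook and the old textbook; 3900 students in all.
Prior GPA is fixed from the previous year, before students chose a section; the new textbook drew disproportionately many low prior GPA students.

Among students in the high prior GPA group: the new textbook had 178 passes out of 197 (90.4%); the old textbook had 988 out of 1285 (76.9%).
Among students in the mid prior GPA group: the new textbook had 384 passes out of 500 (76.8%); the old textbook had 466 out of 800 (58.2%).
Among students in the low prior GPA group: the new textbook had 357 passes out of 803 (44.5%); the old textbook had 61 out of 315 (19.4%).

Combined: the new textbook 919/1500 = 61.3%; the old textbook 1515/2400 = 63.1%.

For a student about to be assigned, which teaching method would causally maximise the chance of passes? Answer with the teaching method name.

Since prior GPA band is a pre-existing factor (not a product of the teaching method) and it affects the outcome on its own, it is a confounder. The stratified rates, not the pooled rate, identify the causal effect.
Within each level — high prior GPA: 90.4% vs 76.9%; mid prior GPA: 76.8% vs 58.2%; low prior GPA: 44.5% vs 19.4% — the new textbook is higher every time.

the new textbook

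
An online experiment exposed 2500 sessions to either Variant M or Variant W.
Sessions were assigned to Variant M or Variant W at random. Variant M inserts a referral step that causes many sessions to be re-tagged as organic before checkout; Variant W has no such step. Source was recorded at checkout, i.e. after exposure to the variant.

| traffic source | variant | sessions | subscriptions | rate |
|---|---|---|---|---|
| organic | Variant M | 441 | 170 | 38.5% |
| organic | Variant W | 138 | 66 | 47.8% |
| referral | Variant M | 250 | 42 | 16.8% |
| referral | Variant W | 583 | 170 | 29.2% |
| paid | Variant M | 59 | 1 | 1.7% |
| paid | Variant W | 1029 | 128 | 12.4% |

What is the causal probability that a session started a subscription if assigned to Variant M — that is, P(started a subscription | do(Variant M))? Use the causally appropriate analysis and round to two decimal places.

The stratified and pooled comparisons disagree (Variant W wins within each traffic source; Variant M wins overall), so the answer turns on the causal role of traffic source.
Because the variant influences traffic source, traffic source is a post-treatment mediator, not a confounder. Stratifying on it would bias the estimate; the causal effect is the crude pooled difference.
So P(outcome | do(Variant M)) is just the pooled rate for Variant M: 213/750 = 0.284.

0.28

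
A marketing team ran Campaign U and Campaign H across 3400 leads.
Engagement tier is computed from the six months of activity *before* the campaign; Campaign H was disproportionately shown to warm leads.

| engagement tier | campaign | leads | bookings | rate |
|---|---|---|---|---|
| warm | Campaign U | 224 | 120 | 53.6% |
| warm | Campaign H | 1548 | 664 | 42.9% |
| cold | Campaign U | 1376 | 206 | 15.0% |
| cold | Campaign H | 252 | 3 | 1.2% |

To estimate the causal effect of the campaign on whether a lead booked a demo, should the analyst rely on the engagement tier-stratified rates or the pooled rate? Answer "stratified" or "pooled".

Nothing the campaign does changes engagement tier; the imbalance is an allocation artefact. With engagement tier also predicting the outcome, the pooled figure is confounded, and the within-stratum comparison is the causal one.
Within each level — warm: 53.6% vs 42.9%; cold: 15.0% vs 1.2% — Campaign U is higher every time.

stratified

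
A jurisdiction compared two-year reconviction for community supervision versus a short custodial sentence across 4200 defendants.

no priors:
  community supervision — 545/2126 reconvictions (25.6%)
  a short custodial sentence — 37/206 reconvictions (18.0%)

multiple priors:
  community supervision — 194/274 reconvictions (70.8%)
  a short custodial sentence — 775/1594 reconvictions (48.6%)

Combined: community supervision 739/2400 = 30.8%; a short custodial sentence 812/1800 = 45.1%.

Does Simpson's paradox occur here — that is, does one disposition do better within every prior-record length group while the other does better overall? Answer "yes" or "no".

Within each prior-record length level (no priors 25.6% vs 18.0%; multiple priors 70.8% vs 48.6%), a short custodial sentence has the lower rate every time. Pooled: 30.8% vs 45.1% — community supervision has the lower rate overall. The two comparisons disagree.

yes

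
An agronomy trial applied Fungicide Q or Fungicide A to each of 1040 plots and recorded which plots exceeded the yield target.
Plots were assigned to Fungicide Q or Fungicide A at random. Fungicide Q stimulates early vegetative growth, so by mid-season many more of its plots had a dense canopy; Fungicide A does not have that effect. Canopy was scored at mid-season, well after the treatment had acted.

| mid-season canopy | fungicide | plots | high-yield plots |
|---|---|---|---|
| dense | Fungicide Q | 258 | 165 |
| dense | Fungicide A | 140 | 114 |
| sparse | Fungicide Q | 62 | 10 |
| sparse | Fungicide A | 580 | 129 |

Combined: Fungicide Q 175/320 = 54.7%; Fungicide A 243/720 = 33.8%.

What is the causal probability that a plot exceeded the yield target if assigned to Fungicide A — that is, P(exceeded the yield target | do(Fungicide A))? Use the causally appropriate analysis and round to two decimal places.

Mid-season canopy here is a post-treatment variable shaped by the fungicide; conditioning on it would introduce bias rather than remove it. The overall comparison is the causal one.
So P(outcome | do(Fungicide A)) is just the pooled rate for Fungicide A: 243/720 = 0.338.

0.34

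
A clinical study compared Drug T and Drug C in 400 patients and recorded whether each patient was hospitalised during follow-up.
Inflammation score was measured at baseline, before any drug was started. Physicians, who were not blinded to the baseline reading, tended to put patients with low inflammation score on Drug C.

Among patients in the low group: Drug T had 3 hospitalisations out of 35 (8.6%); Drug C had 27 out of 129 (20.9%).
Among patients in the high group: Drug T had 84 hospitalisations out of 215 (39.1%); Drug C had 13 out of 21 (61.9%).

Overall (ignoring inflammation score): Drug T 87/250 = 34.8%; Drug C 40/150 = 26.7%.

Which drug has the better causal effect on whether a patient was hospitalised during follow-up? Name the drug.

Drug T

Inflammation score differs across drugs for reasons unrelated to any effect of the drug itself, and it separately predicts the outcome — a classic confounder. We must compare within inflammation score levels.
Within each level — low: 8.6% vs 20.9%; high: 39.1% vs 61.9% — Drug T is lower every time.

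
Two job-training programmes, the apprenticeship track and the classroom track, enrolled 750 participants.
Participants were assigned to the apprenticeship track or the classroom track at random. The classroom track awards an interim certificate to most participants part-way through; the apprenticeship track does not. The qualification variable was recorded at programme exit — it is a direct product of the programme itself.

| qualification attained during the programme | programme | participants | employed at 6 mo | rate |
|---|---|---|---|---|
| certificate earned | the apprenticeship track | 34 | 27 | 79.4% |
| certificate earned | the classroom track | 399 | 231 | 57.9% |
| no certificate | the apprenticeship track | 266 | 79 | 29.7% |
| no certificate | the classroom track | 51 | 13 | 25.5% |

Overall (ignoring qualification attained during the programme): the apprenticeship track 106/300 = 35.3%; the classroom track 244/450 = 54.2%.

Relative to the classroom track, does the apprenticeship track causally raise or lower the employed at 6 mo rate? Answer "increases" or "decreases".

Qualification attained during the programme is recorded after the programme and is itself shifted by it — it sits on the causal path from programme to outcome. Conditioning on a mediator would strip out part of the effect we want; the pooled comparison gives the total causal effect.
Pooled: the apprenticeship track 35.3% vs the classroom track 54.2%; the classroom track is higher overall.

decreases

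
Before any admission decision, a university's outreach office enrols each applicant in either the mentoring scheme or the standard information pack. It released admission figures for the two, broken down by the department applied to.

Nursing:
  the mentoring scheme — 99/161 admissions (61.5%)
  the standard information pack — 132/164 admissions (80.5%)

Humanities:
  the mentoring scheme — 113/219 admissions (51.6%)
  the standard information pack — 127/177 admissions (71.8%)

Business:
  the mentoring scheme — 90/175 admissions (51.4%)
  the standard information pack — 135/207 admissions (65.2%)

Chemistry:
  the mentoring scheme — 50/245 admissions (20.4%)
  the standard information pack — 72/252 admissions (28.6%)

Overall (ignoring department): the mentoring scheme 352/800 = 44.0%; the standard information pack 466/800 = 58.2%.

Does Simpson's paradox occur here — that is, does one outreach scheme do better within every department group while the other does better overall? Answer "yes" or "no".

Within each department level (Nursing 61.5% vs 80.5%; Humanities 51.6% vs 71.8%; Business 51.4% vs 65.2%; Chemistry 20.4% vs 28.6%), the standard information pack has the higher rate every time. Pooled: 44.0% vs 58.2% — the standard information pack has the higher rate overall. They agree.

no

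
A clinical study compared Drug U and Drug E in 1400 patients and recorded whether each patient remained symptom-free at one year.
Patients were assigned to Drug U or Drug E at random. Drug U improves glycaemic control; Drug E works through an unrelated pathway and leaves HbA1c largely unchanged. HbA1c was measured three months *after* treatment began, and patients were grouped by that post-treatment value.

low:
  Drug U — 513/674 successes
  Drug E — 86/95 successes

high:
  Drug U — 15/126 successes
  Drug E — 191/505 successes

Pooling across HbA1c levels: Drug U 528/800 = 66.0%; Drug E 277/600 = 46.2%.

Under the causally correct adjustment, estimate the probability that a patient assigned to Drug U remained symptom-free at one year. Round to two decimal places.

0.66

HbA1c lies on the pathway drug → HbA1c → outcome, so adjusting for it blocks the indirect effect. For the total causal effect of drug, use the unadjusted pooled rates.
So P(outcome | do(Drug U)) is just the pooled rate for Drug U: 528/800 = 0.660.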